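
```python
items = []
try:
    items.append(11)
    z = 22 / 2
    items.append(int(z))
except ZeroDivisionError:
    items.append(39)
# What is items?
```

Step-by-step execution trace:
1. try: `items.append(11)` → items = [11].
2. `z = 22 / 2` → z = 11.0. No exception raised.
3. `items.append(int(z))` → items = [11, 11].
4. `except ZeroDivisionError` is skipped (no exception was raised).
Result: [11, 11]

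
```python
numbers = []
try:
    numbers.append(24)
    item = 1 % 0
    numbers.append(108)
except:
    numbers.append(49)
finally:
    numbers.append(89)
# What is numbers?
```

Step-by-step execution trace:
1. try: `numbers.append(24)` → numbers = [24].
2. `item = 1 % 0` raises ZeroDivisionError; `numbers.append(108)` is not reached.
3. bare `except` matches → `numbers.append(49)` → numbers = [24, 49].
4. finally always runs: `numbers.append(89)` → numbers = [24, 49, 89].
Result: [24, 49, 89]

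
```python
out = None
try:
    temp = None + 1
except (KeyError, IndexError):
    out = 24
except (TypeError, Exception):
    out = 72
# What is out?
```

Step-by-step execution trace:
1. `temp = None + 1` raises TypeError.
2. `except (KeyError, IndexError)` does not match TypeError; skipped.
3. `except (TypeError, Exception)` matches (TypeError is in the tuple) → out = 72.
Result: 72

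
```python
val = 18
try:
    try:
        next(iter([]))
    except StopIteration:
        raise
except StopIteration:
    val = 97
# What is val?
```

Step-by-step execution trace:
1. Inner try: `next(iter([]))` raises StopIteration.
2. Inner `except StopIteration` matches; bare `raise` re-raises the same StopIteration.
3. Outer `except StopIteration` matches → val = 97.
Result: 97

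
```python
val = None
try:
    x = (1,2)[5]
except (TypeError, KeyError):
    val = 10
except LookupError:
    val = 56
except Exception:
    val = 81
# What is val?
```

Step-by-step execution trace:
1. `x = (1,2)[5]` raises IndexError.
2. `except (TypeError, KeyError)` does not match IndexError; skipped.
3. `except LookupError` matches (IndexError is a subclass of LookupError) → val = 56.
4. `except Exception` is not reached.
Result: 56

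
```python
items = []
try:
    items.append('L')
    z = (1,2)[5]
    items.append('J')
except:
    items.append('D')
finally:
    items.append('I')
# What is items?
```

Step-by-step execution trace:
1. try: `items.append('L')` → items = ['L'].
2. `z = (1,2)[5]` raises IndexError; `items.append('J')` is not reached.
3. bare `except` matches → `items.append('D')` → items = ['L', 'D'].
4. finally always runs: `items.append('I')` → items = ['L', 'D', 'I'].
Result: ['L', 'D', 'I']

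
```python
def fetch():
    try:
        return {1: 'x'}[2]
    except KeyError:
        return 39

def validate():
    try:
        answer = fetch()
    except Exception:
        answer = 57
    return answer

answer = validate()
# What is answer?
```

Step-by-step execution trace:
1. `validate()` calls `fetch()`.
2. In fetch: `{1: 'x'}[2]` raises KeyError; `except KeyError` catches it → returns 39.
3. In validate: `answer = fetch()` → answer = 39. No exception reaches validate.
4. `except Exception` is skipped; validate returns 39.
5. answer = 39.
Result: 39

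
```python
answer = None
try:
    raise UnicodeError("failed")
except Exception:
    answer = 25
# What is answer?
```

Step-by-step execution trace:
1. `raise UnicodeError(...)` raises UnicodeError.
2. `except Exception` matches (UnicodeError is a subclass of Exception) → answer = 25.
Result: 25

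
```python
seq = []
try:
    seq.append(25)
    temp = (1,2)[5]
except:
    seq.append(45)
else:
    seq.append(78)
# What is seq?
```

Step-by-step execution trace:
1. try: `seq.append(25)` → seq = [25].
2. `temp = (1,2)[5]` raises IndexError.
3. bare `except` matches → `seq.append(45)` → seq = [25, 45].
4. `else` is skipped (an exception was raised).
Result: [25, 45]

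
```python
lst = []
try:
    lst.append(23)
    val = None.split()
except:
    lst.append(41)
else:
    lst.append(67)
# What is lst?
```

Step-by-step execution trace:
1. try: `lst.append(23)` → lst = [23].
2. `val = None.split()` raises AttributeError.
3. bare `except` matches → `lst.append(41)` → lst = [23, 41].
4. `else` is skipped (an exception was raised).
Result: [23, 41]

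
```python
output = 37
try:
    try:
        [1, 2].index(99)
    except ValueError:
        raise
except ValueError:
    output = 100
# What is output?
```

Step-by-step execution trace:
1. Inner try: `[1, 2].index(99)` raises ValueError.
2. Inner `except ValueError` matches; bare `raise` re-raises the same ValueError.
3. Outer `except ValueError` matches → output = 100.
Result: 100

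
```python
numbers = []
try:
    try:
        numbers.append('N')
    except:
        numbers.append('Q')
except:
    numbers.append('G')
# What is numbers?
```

Step-by-step execution trace:
1. Inner try: `numbers.append('N')` → numbers = ['N']. No exception raised.
2. Inner `except` is skipped.
3. Inner try completes normally; outer `except` is skipped.
Result: ['N']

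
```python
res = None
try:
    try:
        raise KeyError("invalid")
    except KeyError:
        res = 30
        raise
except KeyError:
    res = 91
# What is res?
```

Step-by-step execution trace:
1. Inner try: `raise KeyError("invalid")` raises KeyError.
2. Inner `except KeyError` matches → res = 30.
3. bare `raise` re-raises the same KeyError.
4. Outer `except KeyError` matches → res = 91.
Result: 91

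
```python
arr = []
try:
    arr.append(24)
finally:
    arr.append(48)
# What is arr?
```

Step-by-step execution trace:
1. try: `arr.append(24)` → arr = [24].
2. The try body completes without raising.
3. finally always runs: `arr.append(48)` → arr = [24, 48].
Result: [24, 48]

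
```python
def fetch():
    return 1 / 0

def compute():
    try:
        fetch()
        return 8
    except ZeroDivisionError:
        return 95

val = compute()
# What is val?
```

Step-by-step execution trace:
1. `compute()` calls `fetch()`.
2. `fetch()` evaluates `1 / 0`, which raises ZeroDivisionError; it propagates to the caller.
3. `return 8` is not reached.
4. `except ZeroDivisionError` in compute matches → returns 95.
5. val = 95.
Result: 95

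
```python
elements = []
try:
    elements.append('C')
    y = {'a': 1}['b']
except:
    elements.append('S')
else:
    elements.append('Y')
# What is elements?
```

Step-by-step execution trace:
1. try: `elements.append('C')` → elements = ['C'].
2. `y = {'a': 1}['b']` raises KeyError.
3. bare `except` matches → `elements.append('S')` → elements = ['C', 'S'].
4. `else` is skipped (an exception was raised).
Result: ['C', 'S']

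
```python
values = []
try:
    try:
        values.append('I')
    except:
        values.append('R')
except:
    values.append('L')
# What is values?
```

Step-by-step execution trace:
1. Inner try: `values.append('I')` → values = ['I']. No exception raised.
2. Inner `except` is skipped.
3. Inner try completes normally; outer `except` is skipped.
Result: ['I']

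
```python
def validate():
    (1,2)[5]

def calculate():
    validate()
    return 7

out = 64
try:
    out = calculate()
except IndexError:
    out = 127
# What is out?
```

Step-by-step execution trace:
1. out starts at 64.
2. try: `calculate()` calls `validate()`.
3. `validate()` evaluates `(1,2)[5]`, which raises IndexError; it propagates through calculate (uncaught).
4. `return 7` in calculate is not reached; the assignment to out does not complete.
5. `except IndexError` matches → out = 127.
Result: 127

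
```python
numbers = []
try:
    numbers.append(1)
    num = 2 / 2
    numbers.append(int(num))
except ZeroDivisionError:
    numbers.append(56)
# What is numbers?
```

Step-by-step execution trace:
1. try: `numbers.append(1)` → numbers = [1].
2. `num = 2 / 2` → num = 1.0. No exception raised.
3. `numbers.append(int(num))` → numbers = [1, 1].
4. `except ZeroDivisionError` is skipped (no exception was raised).
Result: [1, 1]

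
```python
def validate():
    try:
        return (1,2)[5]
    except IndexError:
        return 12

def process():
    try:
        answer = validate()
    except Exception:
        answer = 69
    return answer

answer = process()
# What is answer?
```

Step-by-step execution trace:
1. `process()` calls `validate()`.
2. In validate: `(1,2)[5]` raises IndexError; `except IndexError` catches it → returns 12.
3. In process: `answer = validate()` → answer = 12. No exception reaches process.
4. `except Exception` is skipped; process returns 12.
5. answer = 12.
Result: 12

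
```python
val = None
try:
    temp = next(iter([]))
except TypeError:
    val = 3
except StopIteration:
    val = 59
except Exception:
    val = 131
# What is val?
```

Step-by-step execution trace:
1. `temp = next(iter([]))` raises StopIteration.
2. `except TypeError` does not match StopIteration; skipped.
3. `except StopIteration` matches → val = 59.
4. Remaining except clauses are skipped.
Result: 59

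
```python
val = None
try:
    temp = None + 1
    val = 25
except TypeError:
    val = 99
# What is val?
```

Step-by-step execution trace:
1. `temp = None + 1` raises TypeError.
2. `val = 25` is not reached.
3. `except TypeError` matches → val = 99.
Result: 99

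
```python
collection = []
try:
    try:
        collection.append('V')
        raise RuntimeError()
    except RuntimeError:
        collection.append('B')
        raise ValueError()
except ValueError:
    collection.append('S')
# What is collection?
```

Step-by-step execution trace:
1. Inner try: `collection.append('V')` → collection = ['V'].
2. `raise RuntimeError()` raises RuntimeError.
3. Inner `except RuntimeError` matches → `collection.append('B')` → collection = ['V', 'B'].
4. `raise ValueError()` raises ValueError; propagates to outer try.
5. Outer `except ValueError` matches → `collection.append('S')` → collection = ['V', 'B', 'S'].
Result: ['V', 'B', 'S']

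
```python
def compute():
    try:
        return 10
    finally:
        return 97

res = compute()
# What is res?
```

Step-by-step execution trace:
1. `compute()` enters try: `return 10` sets pending return value 10.
2. Before returning, `finally: return 97` runs and overrides the pending return.
3. compute() returns 97 → res = 97.
Result: 97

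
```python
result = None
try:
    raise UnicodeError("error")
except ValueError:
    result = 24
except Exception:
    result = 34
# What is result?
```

Step-by-step execution trace:
1. `raise UnicodeError(...)` raises UnicodeError.
2. `except ValueError` matches (UnicodeError is a subclass of ValueError) → result = 24.
3. `except Exception` is not reached.
Result: 24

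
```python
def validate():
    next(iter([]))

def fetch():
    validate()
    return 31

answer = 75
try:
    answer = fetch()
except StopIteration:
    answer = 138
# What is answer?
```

Step-by-step execution trace:
1. answer starts at 75.
2. try: `fetch()` calls `validate()`.
3. `validate()` evaluates `next(iter([]))`, which raises StopIteration; it propagates through fetch (uncaught).
4. `return 31` in fetch is not reached; the assignment to answer does not complete.
5. `except StopIteration` matches → answer = 138.
Result: 138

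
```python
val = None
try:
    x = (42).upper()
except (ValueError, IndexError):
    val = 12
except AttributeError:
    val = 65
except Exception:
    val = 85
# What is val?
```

Step-by-step execution trace:
1. `x = (42).upper()` raises AttributeError.
2. `except (ValueError, IndexError)` does not match AttributeError; skipped.
3. `except AttributeError` matches (exact type match) → val = 65.
4. `except Exception` is not reached.
Result: 65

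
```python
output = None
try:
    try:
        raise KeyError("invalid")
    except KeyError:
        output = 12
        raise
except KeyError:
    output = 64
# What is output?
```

Step-by-step execution trace:
1. Inner try: `raise KeyError("invalid")` raises KeyError.
2. Inner `except KeyError` matches → output = 12.
3. bare `raise` re-raises the same KeyError.
4. Outer `except KeyError` matches → output = 64.
Result: 64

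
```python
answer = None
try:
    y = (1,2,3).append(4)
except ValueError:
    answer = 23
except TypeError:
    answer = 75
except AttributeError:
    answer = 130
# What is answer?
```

Step-by-step execution trace:
1. `y = (1,2,3).append(4)` raises AttributeError.
2. `except ValueError` does not match AttributeError; skipped.
3. `except TypeError` does not match AttributeError; skipped.
4. `except AttributeError` matches → answer = 130.
Result: 130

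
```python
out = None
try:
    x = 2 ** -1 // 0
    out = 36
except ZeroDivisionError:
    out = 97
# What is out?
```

Step-by-step execution trace:
1. `x = 2 ** -1 // 0` raises ZeroDivisionError.
2. `out = 36` is not reached.
3. `except ZeroDivisionError` matches → out = 97.
Result: 97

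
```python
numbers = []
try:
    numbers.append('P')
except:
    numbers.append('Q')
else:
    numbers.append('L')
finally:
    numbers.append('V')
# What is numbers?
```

Step-by-step execution trace:
1. try: `numbers.append('P')` → numbers = ['P']. No exception raised.
2. `except` is skipped.
3. `else` runs: `numbers.append('L')` → numbers = ['P', 'L'].
4. `finally` always runs: `numbers.append('V')` → numbers = ['P', 'L', 'V'].
Result: ['P', 'L', 'V']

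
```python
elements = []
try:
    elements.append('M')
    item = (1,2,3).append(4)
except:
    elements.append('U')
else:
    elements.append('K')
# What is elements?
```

Step-by-step execution trace:
1. try: `elements.append('M')` → elements = ['M'].
2. `item = (1,2,3).append(4)` raises AttributeError.
3. bare `except` matches → `elements.append('U')` → elements = ['M', 'U'].
4. `else` is skipped (an exception was raised).
Result: ['M', 'U']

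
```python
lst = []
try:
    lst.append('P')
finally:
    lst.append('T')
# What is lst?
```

Step-by-step execution trace:
1. try: `lst.append('P')` → lst = ['P'].
2. The try body completes without raising.
3. finally always runs: `lst.append('T')` → lst = ['P', 'T'].
Result: ['P', 'T']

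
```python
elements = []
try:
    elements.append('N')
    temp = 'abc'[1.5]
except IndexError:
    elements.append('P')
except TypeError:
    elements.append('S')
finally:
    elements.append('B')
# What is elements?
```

Step-by-step execution trace:
1. try: `elements.append('N')` → elements = ['N'].
2. `temp = 'abc'[1.5]` raises TypeError.
3. `except IndexError` does not match TypeError; skipped.
4. `except TypeError` matches → `elements.append('S')` → elements = ['N', 'S'].
5. finally always runs: `elements.append('B')` → elements = ['N', 'S', 'B'].
Result: ['N', 'S', 'B']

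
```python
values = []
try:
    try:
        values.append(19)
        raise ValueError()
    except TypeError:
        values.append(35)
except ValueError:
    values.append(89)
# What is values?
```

Step-by-step execution trace:
1. Inner try: `values.append(19)` → values = [19].
2. `raise ValueError()` raises ValueError.
3. Inner `except TypeError` does not match ValueError; exception propagates to outer try.
4. Outer `except ValueError` matches → `values.append(89)` → values = [19, 89].
Result: [19, 89]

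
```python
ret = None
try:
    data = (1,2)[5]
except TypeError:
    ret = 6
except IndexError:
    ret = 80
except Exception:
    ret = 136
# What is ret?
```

Step-by-step execution trace:
1. `data = (1,2)[5]` raises IndexError.
2. `except TypeError` does not match IndexError; skipped.
3. `except IndexError` matches → ret = 80.
4. Remaining except clauses are skipped.
Result: 80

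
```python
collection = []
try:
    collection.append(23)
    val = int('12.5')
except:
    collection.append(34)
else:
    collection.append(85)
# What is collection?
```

Step-by-step execution trace:
1. try: `collection.append(23)` → collection = [23].
2. `val = int('12.5')` raises ValueError.
3. bare `except` matches → `collection.append(34)` → collection = [23, 34].
4. `else` is skipped (an exception was raised).
Result: [23, 34]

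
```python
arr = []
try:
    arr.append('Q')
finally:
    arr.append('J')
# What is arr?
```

Step-by-step execution trace:
1. try: `arr.append('Q')` → arr = ['Q'].
2. The try body completes without raising.
3. finally always runs: `arr.append('J')` → arr = ['Q', 'J'].
Result: ['Q', 'J']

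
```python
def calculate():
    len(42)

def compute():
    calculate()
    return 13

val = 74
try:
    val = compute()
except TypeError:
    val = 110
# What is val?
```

Step-by-step execution trace:
1. val starts at 74.
2. try: `compute()` calls `calculate()`.
3. `calculate()` evaluates `len(42)`, which raises TypeError; it propagates through compute (uncaught).
4. `return 13` in compute is not reached; the assignment to val does not complete.
5. `except TypeError` matches → val = 110.
Result: 110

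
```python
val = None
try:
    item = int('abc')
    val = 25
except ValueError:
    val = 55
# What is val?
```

Step-by-step execution trace:
1. `item = int('abc')` raises ValueError.
2. `val = 25` is not reached.
3. `except ValueError` matches → val = 55.
Result: 55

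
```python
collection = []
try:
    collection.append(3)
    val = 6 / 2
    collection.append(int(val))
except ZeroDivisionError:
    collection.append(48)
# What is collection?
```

Step-by-step execution trace:
1. try: `collection.append(3)` → collection = [3].
2. `val = 6 / 2` → val = 3.0. No exception raised.
3. `collection.append(int(val))` → collection = [3, 3].
4. `except ZeroDivisionError` is skipped (no exception was raised).
Result: [3, 3]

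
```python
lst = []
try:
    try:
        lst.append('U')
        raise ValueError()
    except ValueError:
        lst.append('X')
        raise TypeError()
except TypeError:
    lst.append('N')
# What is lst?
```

Step-by-step execution trace:
1. Inner try: `lst.append('U')` → lst = ['U'].
2. `raise ValueError()` raises ValueError.
3. Inner `except ValueError` matches → `lst.append('X')` → lst = ['U', 'X'].
4. `raise TypeError()` raises TypeError; propagates to outer try.
5. Outer `except TypeError` matches → `lst.append('N')` → lst = ['U', 'X', 'N'].
Result: ['U', 'X', 'N']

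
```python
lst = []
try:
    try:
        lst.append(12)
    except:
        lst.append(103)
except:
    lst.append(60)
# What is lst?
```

Step-by-step execution trace:
1. Inner try: `lst.append(12)` → lst = [12]. No exception raised.
2. Inner `except` is skipped.
3. Inner try completes normally; outer `except` is skipped.
Result: [12]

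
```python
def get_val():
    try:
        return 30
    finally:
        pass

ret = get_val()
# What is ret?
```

Step-by-step execution trace:
1. `get_val()` enters try: `return 30` sets pending return value 30.
2. Before returning, `finally: pass` runs (no effect).
3. get_val() returns 30 → ret = 30.
Result: 30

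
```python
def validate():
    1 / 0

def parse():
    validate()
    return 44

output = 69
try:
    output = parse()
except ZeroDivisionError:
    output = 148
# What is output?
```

Step-by-step execution trace:
1. output starts at 69.
2. try: `parse()` calls `validate()`.
3. `validate()` evaluates `1 / 0`, which raises ZeroDivisionError; it propagates through parse (uncaught).
4. `return 44` in parse is not reached; the assignment to output does not complete.
5. `except ZeroDivisionError` matches → output = 148.
Result: 148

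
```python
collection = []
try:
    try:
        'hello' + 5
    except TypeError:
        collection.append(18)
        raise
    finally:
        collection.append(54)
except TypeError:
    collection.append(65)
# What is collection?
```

Step-by-step execution trace:
1. Inner try: `'hello' + 5` raises TypeError.
2. Inner `except TypeError` matches → `collection.append(18)` → collection = [18].
3. bare `raise` re-raises TypeError.
4. Inner `finally` runs during unwinding: `collection.append(54)` → collection = [18, 54].
5. Outer `except TypeError` matches → `collection.append(65)` → collection = [18, 54, 65].
Result: [18, 54, 65]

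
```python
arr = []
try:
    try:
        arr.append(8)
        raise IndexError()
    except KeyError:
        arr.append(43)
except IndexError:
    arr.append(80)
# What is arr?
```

Step-by-step execution trace:
1. Inner try: `arr.append(8)` → arr = [8].
2. `raise IndexError()` raises IndexError.
3. Inner `except KeyError` does not match IndexError; exception propagates to outer try.
4. Outer `except IndexError` matches → `arr.append(80)` → arr = [8, 80].
Result: [8, 80]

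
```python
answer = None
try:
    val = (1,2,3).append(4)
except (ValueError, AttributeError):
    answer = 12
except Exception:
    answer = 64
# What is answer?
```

Step-by-step execution trace:
1. `val = (1,2,3).append(4)` raises AttributeError.
2. `except (ValueError, AttributeError)` matches (AttributeError is in the tuple) → answer = 12.
3. `except Exception` is not reached.
Result: 12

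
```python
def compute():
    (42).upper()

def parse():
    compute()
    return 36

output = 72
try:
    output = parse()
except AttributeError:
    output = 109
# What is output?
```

Step-by-step execution trace:
1. output starts at 72.
2. try: `parse()` calls `compute()`.
3. `compute()` evaluates `(42).upper()`, which raises AttributeError; it propagates through parse (uncaught).
4. `return 36` in parse is not reached; the assignment to output does not complete.
5. `except AttributeError` matches → output = 109.
Result: 109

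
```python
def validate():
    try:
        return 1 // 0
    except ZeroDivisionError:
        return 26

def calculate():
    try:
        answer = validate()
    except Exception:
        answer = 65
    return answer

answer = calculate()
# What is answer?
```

Step-by-step execution trace:
1. `calculate()` calls `validate()`.
2. In validate: `1 // 0` raises ZeroDivisionError; `except ZeroDivisionError` catches it → returns 26.
3. In calculate: `answer = validate()` → answer = 26. No exception reaches calculate.
4. `except Exception` is skipped; calculate returns 26.
5. answer = 26.
Result: 26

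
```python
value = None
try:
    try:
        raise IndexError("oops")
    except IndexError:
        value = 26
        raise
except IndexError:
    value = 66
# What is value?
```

Step-by-step execution trace:
1. Inner try: `raise IndexError("oops")` raises IndexError.
2. Inner `except IndexError` matches → value = 26.
3. bare `raise` re-raises the same IndexError.
4. Outer `except IndexError` matches → value = 66.
Result: 66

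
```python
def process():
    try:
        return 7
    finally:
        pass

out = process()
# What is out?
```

Step-by-step execution trace:
1. `process()` enters try: `return 7` sets pending return value 7.
2. Before returning, `finally: pass` runs (no effect).
3. process() returns 7 → out = 7.
Result: 7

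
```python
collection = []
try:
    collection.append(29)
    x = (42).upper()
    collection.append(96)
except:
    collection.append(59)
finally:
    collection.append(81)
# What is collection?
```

Step-by-step execution trace:
1. try: `collection.append(29)` → collection = [29].
2. `x = (42).upper()` raises AttributeError; `collection.append(96)` is not reached.
3. bare `except` matches → `collection.append(59)` → collection = [29, 59].
4. finally always runs: `collection.append(81)` → collection = [29, 59, 81].
Result: [29, 59, 81]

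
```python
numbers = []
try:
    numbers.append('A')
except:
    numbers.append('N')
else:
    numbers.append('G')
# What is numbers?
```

Step-by-step execution trace:
1. try: `numbers.append('A')` → numbers = ['A']. No exception raised.
2. `except` is skipped.
3. `else` runs (try completed without exception): `numbers.append('G')` → numbers = ['A', 'G'].
Result: ['A', 'G']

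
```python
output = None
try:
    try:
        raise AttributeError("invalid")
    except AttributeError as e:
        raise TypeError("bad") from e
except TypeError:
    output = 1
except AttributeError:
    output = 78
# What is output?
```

Step-by-step execution trace:
1. Inner try raises AttributeError; inner `except AttributeError as e` catches it.
2. `raise TypeError(...) from e` raises TypeError (AttributeError is attached as __cause__, but only TypeError is active).
3. Outer `except TypeError` matches → output = 1.
4. `except AttributeError` is not reached.
Result: 1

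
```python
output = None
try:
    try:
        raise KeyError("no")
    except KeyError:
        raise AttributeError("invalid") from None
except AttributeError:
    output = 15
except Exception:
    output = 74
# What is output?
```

Step-by-step execution trace:
1. Inner try raises KeyError; inner `except KeyError` catches it.
2. `raise AttributeError(...) from None` raises AttributeError (from None suppresses __context__, but the active exception is still AttributeError).
3. Outer `except AttributeError` matches → output = 15.
4. `except Exception` is not reached.
Result: 15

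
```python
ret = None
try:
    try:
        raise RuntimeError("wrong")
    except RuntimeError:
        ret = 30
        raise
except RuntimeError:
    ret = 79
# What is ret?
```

Step-by-step execution trace:
1. Inner try: `raise RuntimeError("wrong")` raises RuntimeError.
2. Inner `except RuntimeError` matches → ret = 30.
3. bare `raise` re-raises the same RuntimeError.
4. Outer `except RuntimeError` matches → ret = 79.
Result: 79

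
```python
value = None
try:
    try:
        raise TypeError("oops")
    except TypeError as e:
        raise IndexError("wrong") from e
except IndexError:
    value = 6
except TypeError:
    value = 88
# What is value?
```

Step-by-step execution trace:
1. Inner try raises TypeError; inner `except TypeError as e` catches it.
2. `raise IndexError(...) from e` raises IndexError (TypeError is attached as __cause__, but only IndexError is active).
3. Outer `except IndexError` matches → value = 6.
4. `except TypeError` is not reached.
Result: 6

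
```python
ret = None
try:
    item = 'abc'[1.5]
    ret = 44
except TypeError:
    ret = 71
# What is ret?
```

Step-by-step execution trace:
1. `item = 'abc'[1.5]` raises TypeError.
2. `ret = 44` is not reached.
3. `except TypeError` matches → ret = 71.
Result: 71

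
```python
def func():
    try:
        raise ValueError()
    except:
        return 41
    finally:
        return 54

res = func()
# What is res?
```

Step-by-step execution trace:
1. `func()` enters try: `raise ValueError()` raises ValueError.
2. bare `except` matches → `return 41` sets pending return value 41.
3. Before returning, `finally: return 54` runs and overrides the pending return.
4. func() returns 54 → res = 54.
Result: 54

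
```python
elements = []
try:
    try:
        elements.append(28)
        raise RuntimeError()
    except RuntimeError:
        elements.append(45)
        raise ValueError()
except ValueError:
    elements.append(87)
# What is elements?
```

Step-by-step execution trace:
1. Inner try: `elements.append(28)` → elements = [28].
2. `raise RuntimeError()` raises RuntimeError.
3. Inner `except RuntimeError` matches → `elements.append(45)` → elements = [28, 45].
4. `raise ValueError()` raises ValueError; propagates to outer try.
5. Outer `except ValueError` matches → `elements.append(87)` → elements = [28, 45, 87].
Result: [28, 45, 87]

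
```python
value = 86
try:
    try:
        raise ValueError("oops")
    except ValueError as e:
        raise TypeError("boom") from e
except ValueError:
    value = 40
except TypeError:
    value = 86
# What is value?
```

Step-by-step execution trace:
1. Inner try raises ValueError; inner `except ValueError as e` catches it.
2. `raise TypeError(...) from e` raises TypeError (ValueError is attached as __cause__, but only TypeError is active).
3. Outer `except ValueError` does not match TypeError; skipped.
4. Outer `except TypeError` matches → value = 86.
Result: 86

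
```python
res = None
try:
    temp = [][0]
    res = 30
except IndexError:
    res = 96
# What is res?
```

Step-by-step execution trace:
1. `temp = [][0]` raises IndexError.
2. `res = 30` is not reached.
3. `except IndexError` matches → res = 96.
Result: 96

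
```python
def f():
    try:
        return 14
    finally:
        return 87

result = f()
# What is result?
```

Step-by-step execution trace:
1. `f()` enters try: `return 14` sets pending return value 14.
2. Before returning, `finally: return 87` runs and overrides the pending return.
3. f() returns 87 → result = 87.
Result: 87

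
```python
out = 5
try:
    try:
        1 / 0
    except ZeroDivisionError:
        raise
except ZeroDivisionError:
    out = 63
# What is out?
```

Step-by-step execution trace:
1. Inner try: `1 / 0` raises ZeroDivisionError.
2. Inner `except ZeroDivisionError` matches; bare `raise` re-raises the same ZeroDivisionError.
3. Outer `except ZeroDivisionError` matches → out = 63.
Result: 63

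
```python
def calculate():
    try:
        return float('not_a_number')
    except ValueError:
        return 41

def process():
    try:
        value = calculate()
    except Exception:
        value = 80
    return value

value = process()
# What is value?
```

Step-by-step execution trace:
1. `process()` calls `calculate()`.
2. In calculate: `float('not_a_number')` raises ValueError; `except ValueError` catches it → returns 41.
3. In process: `value = calculate()` → value = 41. No exception reaches process.
4. `except Exception` is skipped; process returns 41.
5. value = 41.
Result: 41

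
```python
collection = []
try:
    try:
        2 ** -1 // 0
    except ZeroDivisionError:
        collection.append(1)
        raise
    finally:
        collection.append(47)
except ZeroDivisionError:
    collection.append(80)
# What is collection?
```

Step-by-step execution trace:
1. Inner try: `2 ** -1 // 0` raises ZeroDivisionError.
2. Inner `except ZeroDivisionError` matches → `collection.append(1)` → collection = [1].
3. bare `raise` re-raises ZeroDivisionError.
4. Inner `finally` runs during unwinding: `collection.append(47)` → collection = [1, 47].
5. Outer `except ZeroDivisionError` matches → `collection.append(80)` → collection = [1, 47, 80].
Result: [1, 47, 80]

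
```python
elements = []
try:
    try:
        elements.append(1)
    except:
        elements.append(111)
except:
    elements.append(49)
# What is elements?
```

Step-by-step execution trace:
1. Inner try: `elements.append(1)` → elements = [1]. No exception raised.
2. Inner `except` is skipped.
3. Inner try completes normally; outer `except` is skipped.
Result: [1]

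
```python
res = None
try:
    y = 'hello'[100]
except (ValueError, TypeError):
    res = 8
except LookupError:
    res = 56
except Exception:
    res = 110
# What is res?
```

Step-by-step execution trace:
1. `y = 'hello'[100]` raises IndexError.
2. `except (ValueError, TypeError)` does not match IndexError; skipped.
3. `except LookupError` matches (IndexError is a subclass of LookupError) → res = 56.
4. `except Exception` is not reached.
Result: 56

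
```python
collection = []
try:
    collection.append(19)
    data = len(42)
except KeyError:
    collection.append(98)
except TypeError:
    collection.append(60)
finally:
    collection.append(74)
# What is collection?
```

Step-by-step execution trace:
1. try: `collection.append(19)` → collection = [19].
2. `data = len(42)` raises TypeError.
3. `except KeyError` does not match TypeError; skipped.
4. `except TypeError` matches → `collection.append(60)` → collection = [19, 60].
5. finally always runs: `collection.append(74)` → collection = [19, 60, 74].
Result: [19, 60, 74]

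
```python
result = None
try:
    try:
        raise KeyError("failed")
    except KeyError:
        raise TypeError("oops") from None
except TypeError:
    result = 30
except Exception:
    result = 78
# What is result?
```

Step-by-step execution trace:
1. Inner try raises KeyError; inner `except KeyError` catches it.
2. `raise TypeError(...) from None` raises TypeError (from None suppresses __context__, but the active exception is still TypeError).
3. Outer `except TypeError` matches → result = 30.
4. `except Exception` is not reached.
Result: 30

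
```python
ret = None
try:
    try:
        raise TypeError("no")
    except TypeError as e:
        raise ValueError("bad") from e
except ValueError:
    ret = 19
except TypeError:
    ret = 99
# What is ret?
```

Step-by-step execution trace:
1. Inner try raises TypeError; inner `except TypeError as e` catches it.
2. `raise ValueError(...) from e` raises ValueError (TypeError is attached as __cause__, but only ValueError is active).
3. Outer `except ValueError` matches → ret = 19.
4. `except TypeError` is not reached.
Result: 19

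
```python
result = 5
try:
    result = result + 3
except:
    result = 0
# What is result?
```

Step-by-step execution trace:
1. result starts at 5.
2. try: `result = result + 3` → result = 8. No exception raised.
3. `except` is skipped.
Result: 8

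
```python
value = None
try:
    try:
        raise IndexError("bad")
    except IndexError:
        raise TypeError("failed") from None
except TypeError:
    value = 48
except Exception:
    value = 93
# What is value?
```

Step-by-step execution trace:
1. Inner try raises IndexError; inner `except IndexError` catches it.
2. `raise TypeError(...) from None` raises TypeError (from None suppresses __context__, but the active exception is still TypeError).
3. Outer `except TypeError` matches → value = 48.
4. `except Exception` is not reached.
Result: 48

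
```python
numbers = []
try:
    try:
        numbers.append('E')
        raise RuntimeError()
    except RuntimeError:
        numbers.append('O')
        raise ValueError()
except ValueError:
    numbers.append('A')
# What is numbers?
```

Step-by-step execution trace:
1. Inner try: `numbers.append('E')` → numbers = ['E'].
2. `raise RuntimeError()` raises RuntimeError.
3. Inner `except RuntimeError` matches → `numbers.append('O')` → numbers = ['E', 'O'].
4. `raise ValueError()` raises ValueError; propagates to outer try.
5. Outer `except ValueError` matches → `numbers.append('A')` → numbers = ['E', 'O', 'A'].
Result: ['E', 'O', 'A']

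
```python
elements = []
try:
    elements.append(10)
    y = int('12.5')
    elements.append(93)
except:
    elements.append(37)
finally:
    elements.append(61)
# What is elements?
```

Step-by-step execution trace:
1. try: `elements.append(10)` → elements = [10].
2. `y = int('12.5')` raises ValueError; `elements.append(93)` is not reached.
3. bare `except` matches → `elements.append(37)` → elements = [10, 37].
4. finally always runs: `elements.append(61)` → elements = [10, 37, 61].
Result: [10, 37, 61]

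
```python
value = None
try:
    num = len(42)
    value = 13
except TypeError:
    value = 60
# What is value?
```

Step-by-step execution trace:
1. `num = len(42)` raises TypeError.
2. `value = 13` is not reached.
3. `except TypeError` matches → value = 60.
Result: 60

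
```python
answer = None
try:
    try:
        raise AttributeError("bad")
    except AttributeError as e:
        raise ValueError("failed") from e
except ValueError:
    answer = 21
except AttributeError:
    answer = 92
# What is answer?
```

Step-by-step execution trace:
1. Inner try raises AttributeError; inner `except AttributeError as e` catches it.
2. `raise ValueError(...) from e` raises ValueError (AttributeError is attached as __cause__, but only ValueError is active).
3. Outer `except ValueError` matches → answer = 21.
4. `except AttributeError` is not reached.
Result: 21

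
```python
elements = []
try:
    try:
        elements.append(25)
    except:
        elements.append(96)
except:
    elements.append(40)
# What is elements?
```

Step-by-step execution trace:
1. Inner try: `elements.append(25)` → elements = [25]. No exception raised.
2. Inner `except` is skipped.
3. Inner try completes normally; outer `except` is skipped.
Result: [25]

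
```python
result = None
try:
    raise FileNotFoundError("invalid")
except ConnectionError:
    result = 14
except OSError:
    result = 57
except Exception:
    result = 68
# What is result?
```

Step-by-step execution trace:
1. `raise FileNotFoundError(...)` raises FileNotFoundError.
2. `except ConnectionError` does not match (FileNotFoundError is not a subclass of ConnectionError); skipped.
3. `except OSError` matches (FileNotFoundError is a subclass of OSError) → result = 57.
4. `except Exception` is not reached.
Result: 57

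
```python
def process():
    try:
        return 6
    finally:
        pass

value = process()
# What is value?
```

Step-by-step execution trace:
1. `process()` enters try: `return 6` sets pending return value 6.
2. Before returning, `finally: pass` runs (no effect).
3. process() returns 6 → value = 6.
Result: 6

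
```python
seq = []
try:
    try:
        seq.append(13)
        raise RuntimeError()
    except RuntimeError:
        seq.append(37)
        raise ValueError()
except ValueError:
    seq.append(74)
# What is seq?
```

Step-by-step execution trace:
1. Inner try: `seq.append(13)` → seq = [13].
2. `raise RuntimeError()` raises RuntimeError.
3. Inner `except RuntimeError` matches → `seq.append(37)` → seq = [13, 37].
4. `raise ValueError()` raises ValueError; propagates to outer try.
5. Outer `except ValueError` matches → `seq.append(74)` → seq = [13, 37, 74].
Result: [13, 37, 74]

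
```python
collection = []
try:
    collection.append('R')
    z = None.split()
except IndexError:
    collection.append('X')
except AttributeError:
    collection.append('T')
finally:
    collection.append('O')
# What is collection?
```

Step-by-step execution trace:
1. try: `collection.append('R')` → collection = ['R'].
2. `z = None.split()` raises AttributeError.
3. `except IndexError` does not match AttributeError; skipped.
4. `except AttributeError` matches → `collection.append('T')` → collection = ['R', 'T'].
5. finally always runs: `collection.append('O')` → collection = ['R', 'T', 'O'].
Result: ['R', 'T', 'O']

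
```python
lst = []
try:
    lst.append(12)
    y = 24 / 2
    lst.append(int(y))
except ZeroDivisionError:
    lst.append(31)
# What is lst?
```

Step-by-step execution trace:
1. try: `lst.append(12)` → lst = [12].
2. `y = 24 / 2` → y = 12.0. No exception raised.
3. `lst.append(int(y))` → lst = [12, 12].
4. `except ZeroDivisionError` is skipped (no exception was raised).
Result: [12, 12]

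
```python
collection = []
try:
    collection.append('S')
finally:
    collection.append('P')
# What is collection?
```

Step-by-step execution trace:
1. try: `collection.append('S')` → collection = ['S'].
2. The try body completes without raising.
3. finally always runs: `collection.append('P')` → collection = ['S', 'P'].
Result: ['S', 'P']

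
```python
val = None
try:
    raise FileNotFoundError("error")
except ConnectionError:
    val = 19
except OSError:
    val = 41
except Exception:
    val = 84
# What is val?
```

Step-by-step execution trace:
1. `raise FileNotFoundError(...)` raises FileNotFoundError.
2. `except ConnectionError` does not match (FileNotFoundError is not a subclass of ConnectionError); skipped.
3. `except OSError` matches (FileNotFoundError is a subclass of OSError) → val = 41.
4. `except Exception` is not reached.
Result: 41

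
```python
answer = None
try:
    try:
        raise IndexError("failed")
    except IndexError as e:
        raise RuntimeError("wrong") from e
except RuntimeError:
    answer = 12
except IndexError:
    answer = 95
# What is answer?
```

Step-by-step execution trace:
1. Inner try raises IndexError; inner `except IndexError as e` catches it.
2. `raise RuntimeError(...) from e` raises RuntimeError (IndexError is attached as __cause__, but only RuntimeError is active).
3. Outer `except RuntimeError` matches → answer = 12.
4. `except IndexError` is not reached.
Result: 12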